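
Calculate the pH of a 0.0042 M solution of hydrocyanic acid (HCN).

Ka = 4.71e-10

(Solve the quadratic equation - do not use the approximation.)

x² + Ka×x - Ka×C = 0. Using quadratic formula: [H⁺] = 1.4062e-06

pH = 5.85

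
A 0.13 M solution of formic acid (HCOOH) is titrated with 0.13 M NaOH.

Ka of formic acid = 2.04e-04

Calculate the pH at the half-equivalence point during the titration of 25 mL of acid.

At half-equivalence [HA] = [A⁻], so Henderson-Hasselbalch gives pH = pKa = -log(2.04e-04) = 3.69.

pH = pKa = 3.69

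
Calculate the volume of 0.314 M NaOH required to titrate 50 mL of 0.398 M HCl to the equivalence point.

At equivalence: moles acid = moles base. moles HCl = 0.398 × 50/1000 = 0.0199 mol. V_base = moles / 0.314 × 1000 = 63.4 mL.

V_{base} = 63.4 mL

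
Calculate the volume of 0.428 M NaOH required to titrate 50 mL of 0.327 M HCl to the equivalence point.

At equivalence: moles acid = moles base. moles HCl = 0.327 × 50/1000 = 0.01635 mol. V_base = moles / 0.428 × 1000 = 38.2 mL.

V_{base} = 38.2 mL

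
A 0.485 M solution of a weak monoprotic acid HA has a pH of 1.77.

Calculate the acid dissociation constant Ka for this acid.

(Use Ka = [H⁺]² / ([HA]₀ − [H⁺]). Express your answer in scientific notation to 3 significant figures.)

[H⁺] = 10^(−pH) = 10^(−1.77) = 1.698e-02 M. For HA ⇌ H⁺ + A⁻, Ka = [H⁺][A⁻]/[HA] = [H⁺]² / ([HA]₀ − [H⁺]) = (1.698e-02)² / (0.485 − 1.698e-02) = 6.16e-04.

K_a = 6.16e-04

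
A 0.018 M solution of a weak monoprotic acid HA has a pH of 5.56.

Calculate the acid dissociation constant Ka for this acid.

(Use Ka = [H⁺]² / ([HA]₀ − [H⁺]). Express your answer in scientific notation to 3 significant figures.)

[H⁺] = 10^(−pH) = 10^(−5.56) = 2.754e-06 M. For HA ⇌ H⁺ + A⁻, Ka = [H⁺][A⁻]/[HA] = [H⁺]² / ([HA]₀ − [H⁺]) = (2.754e-06)² / (0.018 − 2.754e-06) = 4.21e-10.

K_a = 4.21e-10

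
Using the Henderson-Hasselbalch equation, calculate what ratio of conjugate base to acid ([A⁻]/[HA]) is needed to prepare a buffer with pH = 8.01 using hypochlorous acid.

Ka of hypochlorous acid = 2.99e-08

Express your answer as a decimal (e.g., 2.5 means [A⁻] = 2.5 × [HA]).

pKa = -log(2.99e-08) = 7.5243. pH = pKa + log([A⁻]/[HA]), so log([A⁻]/[HA]) = pH − pKa = 8.01 − 7.5243 = 0.4857. [A⁻]/[HA] = 10^(0.4857) = 3.06

[A⁻]/[HA] = 3.06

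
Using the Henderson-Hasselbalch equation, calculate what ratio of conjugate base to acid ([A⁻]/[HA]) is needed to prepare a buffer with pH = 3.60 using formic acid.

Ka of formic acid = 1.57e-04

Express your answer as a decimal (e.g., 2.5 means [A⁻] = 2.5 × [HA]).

pKa = -log(1.57e-04) = 3.8041. pH = pKa + log([A⁻]/[HA]), so log([A⁻]/[HA]) = pH − pKa = 3.60 − 3.8041 = -0.2041. [A⁻]/[HA] = 10^(-0.2041) = 0.625

[A⁻]/[HA] = 0.625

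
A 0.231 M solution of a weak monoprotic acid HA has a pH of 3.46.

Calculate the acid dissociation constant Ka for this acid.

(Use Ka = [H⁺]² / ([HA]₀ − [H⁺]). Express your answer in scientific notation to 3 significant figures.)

[H⁺] = 10^(−pH) = 10^(−3.46) = 3.467e-04 M. For HA ⇌ H⁺ + A⁻, Ka = [H⁺][A⁻]/[HA] = [H⁺]² / ([HA]₀ − [H⁺]) = (3.467e-04)² / (0.231 − 3.467e-04) = 5.21e-07.

K_a = 5.21e-07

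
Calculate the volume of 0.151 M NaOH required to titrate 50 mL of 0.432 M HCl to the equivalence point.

At equivalence: moles acid = moles base. moles HCl = 0.432 × 50/1000 = 0.0216 mol. V_base = moles / 0.151 × 1000 = 143.0 mL.

V_{base} = 143.0 mL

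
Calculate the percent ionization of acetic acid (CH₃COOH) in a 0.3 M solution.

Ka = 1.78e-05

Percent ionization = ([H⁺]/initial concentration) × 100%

Using Ka equilibrium: x² + Ka×x - Ka×C = 0. Solving: [H⁺] = 2.3020e-03. Percent = (2.3020e-03/0.3) × 100

Percent ionization = 0.767%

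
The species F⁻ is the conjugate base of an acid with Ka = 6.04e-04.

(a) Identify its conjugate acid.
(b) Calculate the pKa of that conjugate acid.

(a) The conjugate acid is formed by adding one H⁺ to F⁻, giving HF. (b) pKa = -log(Ka) = -log(6.04e-04) = 3.22.

Conjugate acid: HF; pK_a = 3.22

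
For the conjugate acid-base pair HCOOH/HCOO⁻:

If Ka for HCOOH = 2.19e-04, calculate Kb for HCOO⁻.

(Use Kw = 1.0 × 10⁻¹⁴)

For a conjugate pair Ka × Kb = Kw, so Kb = Kw/Ka = 1.0 × 10⁻¹⁴ / 2.19e-04 = 4.57e-11.

K_b = 4.57e-11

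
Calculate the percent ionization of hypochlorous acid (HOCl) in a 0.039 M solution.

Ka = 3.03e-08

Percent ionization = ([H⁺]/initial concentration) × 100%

Using Ka equilibrium: x² + Ka×x - Ka×C = 0. Solving: [H⁺] = 3.4361e-05. Percent = (3.4361e-05/0.039) × 100

Percent ionization = 0.0881%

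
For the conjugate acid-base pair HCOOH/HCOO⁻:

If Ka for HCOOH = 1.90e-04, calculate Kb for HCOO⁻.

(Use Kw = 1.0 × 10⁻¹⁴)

For a conjugate pair Ka × Kb = Kw, so Kb = Kw/Ka = 1.0 × 10⁻¹⁴ / 1.90e-04 = 5.26e-11.

K_b = 5.26e-11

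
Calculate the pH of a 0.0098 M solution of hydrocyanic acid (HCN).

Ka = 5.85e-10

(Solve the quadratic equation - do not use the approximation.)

x² + Ka×x - Ka×C = 0. Using quadratic formula: [H⁺] = 2.3941e-06

pH = 5.62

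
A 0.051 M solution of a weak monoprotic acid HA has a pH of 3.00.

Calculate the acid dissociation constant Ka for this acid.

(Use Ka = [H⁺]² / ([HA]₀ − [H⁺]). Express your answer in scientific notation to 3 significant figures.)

[H⁺] = 10^(−pH) = 10^(−3.00) = 1.000e-03 M. For HA ⇌ H⁺ + A⁻, Ka = [H⁺][A⁻]/[HA] = [H⁺]² / ([HA]₀ − [H⁺]) = (1.000e-03)² / (0.051 − 1.000e-03) = 2.00e-05.

K_a = 2.00e-05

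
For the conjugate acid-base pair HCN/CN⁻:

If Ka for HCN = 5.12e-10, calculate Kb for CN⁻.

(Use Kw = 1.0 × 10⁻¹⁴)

For a conjugate pair Ka × Kb = Kw, so Kb = Kw/Ka = 1.0 × 10⁻¹⁴ / 5.12e-10 = 1.95e-05.

K_b = 1.95e-05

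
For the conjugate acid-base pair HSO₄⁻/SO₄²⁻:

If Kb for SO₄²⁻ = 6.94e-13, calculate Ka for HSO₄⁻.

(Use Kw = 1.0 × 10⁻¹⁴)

For a conjugate pair Ka × Kb = Kw, so Ka = Kw/Kb = 1.0 × 10⁻¹⁴ / 6.94e-13 = 1.44e-02.

K_a = 1.44e-02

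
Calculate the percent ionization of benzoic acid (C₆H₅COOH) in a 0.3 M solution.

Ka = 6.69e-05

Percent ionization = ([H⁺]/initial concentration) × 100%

Using Ka equilibrium: x² + Ka×x - Ka×C = 0. Solving: [H⁺] = 4.4466e-03. Percent = (4.4466e-03/0.3) × 100

Percent ionization = 1.48%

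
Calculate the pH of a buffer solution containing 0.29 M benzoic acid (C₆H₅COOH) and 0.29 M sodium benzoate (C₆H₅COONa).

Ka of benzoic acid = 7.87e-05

pKa = -log(7.87e-05) = 4.10. pH = pKa + log([A⁻]/[HA]) = 4.10 + log(0.29/0.29)

pH = 4.10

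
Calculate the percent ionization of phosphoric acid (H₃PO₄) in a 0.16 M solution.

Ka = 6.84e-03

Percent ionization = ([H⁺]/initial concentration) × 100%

Using Ka equilibrium: x² + Ka×x - Ka×C = 0. Solving: [H⁺] = 2.9838e-02. Percent = (2.9838e-02/0.16) × 100

Percent ionization = 18.6%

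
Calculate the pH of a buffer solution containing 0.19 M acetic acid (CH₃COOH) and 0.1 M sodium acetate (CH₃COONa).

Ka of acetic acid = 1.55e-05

pKa = -log(1.55e-05) = 4.81. pH = pKa + log([A⁻]/[HA]) = 4.81 + log(0.1/0.19)

pH = 4.53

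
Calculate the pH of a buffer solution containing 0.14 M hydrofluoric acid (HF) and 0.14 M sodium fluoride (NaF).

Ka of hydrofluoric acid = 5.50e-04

pKa = -log(5.50e-04) = 3.26. pH = pKa + log([A⁻]/[HA]) = 3.26 + log(0.14/0.14)

pH = 3.26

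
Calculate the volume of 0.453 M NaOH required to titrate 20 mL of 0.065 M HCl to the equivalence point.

At equivalence: moles acid = moles base. moles HCl = 0.065 × 20/1000 = 0.0013 mol. V_base = moles / 0.453 × 1000 = 2.9 mL.

V_{base} = 2.9 mL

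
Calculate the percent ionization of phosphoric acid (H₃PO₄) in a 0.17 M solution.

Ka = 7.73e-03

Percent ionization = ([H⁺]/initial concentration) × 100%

Using Ka equilibrium: x² + Ka×x - Ka×C = 0. Solving: [H⁺] = 3.2591e-02. Percent = (3.2591e-02/0.17) × 100

Percent ionization = 19.2%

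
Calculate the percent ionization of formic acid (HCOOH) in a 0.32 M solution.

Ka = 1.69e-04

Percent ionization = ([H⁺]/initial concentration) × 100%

Using Ka equilibrium: x² + Ka×x - Ka×C = 0. Solving: [H⁺] = 7.2699e-03. Percent = (7.2699e-03/0.32) × 100

Percent ionization = 2.27%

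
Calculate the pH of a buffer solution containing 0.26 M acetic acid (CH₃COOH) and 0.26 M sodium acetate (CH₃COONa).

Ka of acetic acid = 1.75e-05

pKa = -log(1.75e-05) = 4.76. pH = pKa + log([A⁻]/[HA]) = 4.76 + log(0.26/0.26)

pH = 4.76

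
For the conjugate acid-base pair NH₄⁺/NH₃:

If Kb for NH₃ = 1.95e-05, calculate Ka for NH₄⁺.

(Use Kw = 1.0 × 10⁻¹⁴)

For a conjugate pair Ka × Kb = Kw, so Ka = Kw/Kb = 1.0 × 10⁻¹⁴ / 1.95e-05 = 5.13e-10.

K_a = 5.13e-10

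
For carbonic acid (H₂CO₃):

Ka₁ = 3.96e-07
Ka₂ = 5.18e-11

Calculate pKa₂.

pKa₂ = -log(Ka₂) = -log(5.18e-11) = 10.29.

pK_{a2} = 10.29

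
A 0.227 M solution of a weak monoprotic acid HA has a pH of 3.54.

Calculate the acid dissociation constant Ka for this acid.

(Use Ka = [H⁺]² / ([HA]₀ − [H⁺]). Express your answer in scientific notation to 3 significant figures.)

[H⁺] = 10^(−pH) = 10^(−3.54) = 2.884e-04 M. For HA ⇌ H⁺ + A⁻, Ka = [H⁺][A⁻]/[HA] = [H⁺]² / ([HA]₀ − [H⁺]) = (2.884e-04)² / (0.227 − 2.884e-04) = 3.67e-07.

K_a = 3.67e-07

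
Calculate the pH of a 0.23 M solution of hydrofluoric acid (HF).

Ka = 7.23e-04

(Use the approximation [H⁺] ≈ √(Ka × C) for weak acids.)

[H⁺] = √(Ka × C) = √(7.23e-04 × 0.23) = 1.2895e-02. pH = -log(1.2895e-02)

pH = 1.89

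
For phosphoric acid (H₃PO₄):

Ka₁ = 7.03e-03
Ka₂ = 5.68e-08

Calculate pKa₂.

pKa₂ = -log(Ka₂) = -log(5.68e-08) = 7.25.

pK_{a2} = 7.25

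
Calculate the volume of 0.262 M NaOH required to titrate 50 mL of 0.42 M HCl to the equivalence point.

At equivalence: moles acid = moles base. moles HCl = 0.42 × 50/1000 = 0.021 mol. V_base = moles / 0.262 × 1000 = 80.2 mL.

V_{base} = 80.2 mL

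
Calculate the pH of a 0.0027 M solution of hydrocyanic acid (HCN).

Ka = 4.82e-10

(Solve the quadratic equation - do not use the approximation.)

x² + Ka×x - Ka×C = 0. Using quadratic formula: [H⁺] = 1.1405e-06

pH = 5.94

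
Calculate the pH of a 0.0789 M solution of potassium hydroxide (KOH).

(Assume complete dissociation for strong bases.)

[OH⁻] = 0.0789 M for strong base. pOH = -log[OH⁻] = 1.10, pH = 14 - pOH

pH = 12.90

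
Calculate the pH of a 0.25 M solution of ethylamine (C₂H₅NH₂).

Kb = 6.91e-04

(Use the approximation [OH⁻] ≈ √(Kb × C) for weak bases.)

[OH⁻] = √(Kb × C) = √(6.91e-04 × 0.25) = 1.3143e-02. pOH = 1.88, pH = 14 - pOH

pH = 12.12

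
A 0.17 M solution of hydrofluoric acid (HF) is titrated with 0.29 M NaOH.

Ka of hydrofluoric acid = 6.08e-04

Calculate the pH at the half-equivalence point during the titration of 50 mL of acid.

At half-equivalence [HA] = [A⁻], so Henderson-Hasselbalch gives pH = pKa = -log(6.08e-04) = 3.22.

pH = pKa = 3.22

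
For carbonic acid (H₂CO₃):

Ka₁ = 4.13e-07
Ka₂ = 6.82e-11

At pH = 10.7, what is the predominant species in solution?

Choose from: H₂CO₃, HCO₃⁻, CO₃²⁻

pKa₁ = 6.38, pKa₂ = 10.17. For a polyprotic acid the predominant species crosses at each pKa: below pKa_n the protonated form dominates, above it the deprotonated form does. At pH = 10.7, the predominant species is CO₃²⁻.

CO₃²⁻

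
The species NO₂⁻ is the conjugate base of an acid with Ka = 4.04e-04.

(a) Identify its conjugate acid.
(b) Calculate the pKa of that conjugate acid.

(a) The conjugate acid is formed by adding one H⁺ to NO₂⁻, giving HNO₂. (b) pKa = -log(Ka) = -log(4.04e-04) = 3.39.

Conjugate acid: HNO₂; pK_a = 3.39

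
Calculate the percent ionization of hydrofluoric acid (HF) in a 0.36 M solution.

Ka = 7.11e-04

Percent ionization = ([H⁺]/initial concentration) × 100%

Using Ka equilibrium: x² + Ka×x - Ka×C = 0. Solving: [H⁺] = 1.5647e-02. Percent = (1.5647e-02/0.36) × 100

Percent ionization = 4.35%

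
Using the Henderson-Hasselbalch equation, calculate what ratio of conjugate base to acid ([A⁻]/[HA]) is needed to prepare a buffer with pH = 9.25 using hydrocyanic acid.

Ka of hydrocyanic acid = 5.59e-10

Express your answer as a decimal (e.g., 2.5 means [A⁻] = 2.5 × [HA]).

pKa = -log(5.59e-10) = 9.2526. pH = pKa + log([A⁻]/[HA]), so log([A⁻]/[HA]) = pH − pKa = 9.25 − 9.2526 = -0.0026. [A⁻]/[HA] = 10^(-0.0026) = 0.994

[A⁻]/[HA] = 0.994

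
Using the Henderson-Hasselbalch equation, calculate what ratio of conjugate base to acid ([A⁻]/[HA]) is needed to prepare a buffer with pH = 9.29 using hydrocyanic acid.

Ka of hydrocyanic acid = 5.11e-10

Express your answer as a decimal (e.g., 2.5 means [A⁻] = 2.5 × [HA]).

pKa = -log(5.11e-10) = 9.2916. pH = pKa + log([A⁻]/[HA]), so log([A⁻]/[HA]) = pH − pKa = 9.29 − 9.2916 = -0.0016. [A⁻]/[HA] = 10^(-0.0016) = 0.996

[A⁻]/[HA] = 0.996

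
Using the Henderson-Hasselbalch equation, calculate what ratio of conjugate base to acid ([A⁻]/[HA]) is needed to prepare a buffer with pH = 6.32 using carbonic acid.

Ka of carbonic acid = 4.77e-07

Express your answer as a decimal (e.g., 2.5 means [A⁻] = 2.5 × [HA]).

pKa = -log(4.77e-07) = 6.3215. pH = pKa + log([A⁻]/[HA]), so log([A⁻]/[HA]) = pH − pKa = 6.32 − 6.3215 = -0.0015. [A⁻]/[HA] = 10^(-0.0015) = 0.997

[A⁻]/[HA] = 0.997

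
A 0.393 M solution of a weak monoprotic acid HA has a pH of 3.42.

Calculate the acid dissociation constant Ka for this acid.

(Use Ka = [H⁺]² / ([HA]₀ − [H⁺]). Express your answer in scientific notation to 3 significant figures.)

[H⁺] = 10^(−pH) = 10^(−3.42) = 3.802e-04 M. For HA ⇌ H⁺ + A⁻, Ka = [H⁺][A⁻]/[HA] = [H⁺]² / ([HA]₀ − [H⁺]) = (3.802e-04)² / (0.393 − 3.802e-04) = 3.68e-07.

K_a = 3.68e-07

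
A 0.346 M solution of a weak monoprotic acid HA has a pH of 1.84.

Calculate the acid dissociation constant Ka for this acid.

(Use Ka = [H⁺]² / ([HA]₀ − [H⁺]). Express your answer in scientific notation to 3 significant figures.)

[H⁺] = 10^(−pH) = 10^(−1.84) = 1.445e-02 M. For HA ⇌ H⁺ + A⁻, Ka = [H⁺][A⁻]/[HA] = [H⁺]² / ([HA]₀ − [H⁺]) = (1.445e-02)² / (0.346 − 1.445e-02) = 6.30e-04.

K_a = 6.30e-04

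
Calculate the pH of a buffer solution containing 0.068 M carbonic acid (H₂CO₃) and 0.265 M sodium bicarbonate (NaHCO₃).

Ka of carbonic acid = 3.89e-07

pKa = -log(3.89e-07) = 6.41. pH = pKa + log([A⁻]/[HA]) = 6.41 + log(0.265/0.068)

pH = 7.00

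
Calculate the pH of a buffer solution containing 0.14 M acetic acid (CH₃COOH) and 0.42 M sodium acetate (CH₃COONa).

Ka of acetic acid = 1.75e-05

pKa = -log(1.75e-05) = 4.76. pH = pKa + log([A⁻]/[HA]) = 4.76 + log(0.42/0.14)

pH = 5.23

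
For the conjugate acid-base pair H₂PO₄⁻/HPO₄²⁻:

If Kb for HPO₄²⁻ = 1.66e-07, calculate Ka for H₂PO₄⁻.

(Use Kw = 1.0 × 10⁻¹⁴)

For a conjugate pair Ka × Kb = Kw, so Ka = Kw/Kb = 1.0 × 10⁻¹⁴ / 1.66e-07 = 6.02e-08.

K_a = 6.02e-08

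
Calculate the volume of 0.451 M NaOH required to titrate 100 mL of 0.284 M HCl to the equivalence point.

At equivalence: moles acid = moles base. moles HCl = 0.284 × 100/1000 = 0.0284 mol. V_base = moles / 0.451 × 1000 = 63.0 mL.

V_{base} = 63.0 mL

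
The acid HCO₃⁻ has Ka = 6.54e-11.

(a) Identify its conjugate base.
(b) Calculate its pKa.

(a) The conjugate base is formed by removing one H⁺ from HCO₃⁻, giving CO₃²⁻. (b) pKa = -log(Ka) = -log(6.54e-11) = 10.18.

Conjugate base: CO₃²⁻; pK_a = 10.18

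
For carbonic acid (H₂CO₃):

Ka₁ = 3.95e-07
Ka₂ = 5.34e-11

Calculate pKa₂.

pKa₂ = -log(Ka₂) = -log(5.34e-11) = 10.27.

pK_{a2} = 10.27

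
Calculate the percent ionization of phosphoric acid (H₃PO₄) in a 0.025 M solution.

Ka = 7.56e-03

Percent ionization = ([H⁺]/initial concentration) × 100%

Using Ka equilibrium: x² + Ka×x - Ka×C = 0. Solving: [H⁺] = 1.0478e-02. Percent = (1.0478e-02/0.025) × 100

Percent ionization = 41.9%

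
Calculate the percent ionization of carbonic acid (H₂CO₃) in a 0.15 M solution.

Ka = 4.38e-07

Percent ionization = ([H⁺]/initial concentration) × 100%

Using Ka equilibrium: x² + Ka×x - Ka×C = 0. Solving: [H⁺] = 2.5610e-04. Percent = (2.5610e-04/0.15) × 100

Percent ionization = 0.171%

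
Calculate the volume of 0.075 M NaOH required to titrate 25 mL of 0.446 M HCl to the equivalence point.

At equivalence: moles acid = moles base. moles HCl = 0.446 × 25/1000 = 0.01115 mol. V_base = moles / 0.075 × 1000 = 148.7 mL.

V_{base} = 148.7 mL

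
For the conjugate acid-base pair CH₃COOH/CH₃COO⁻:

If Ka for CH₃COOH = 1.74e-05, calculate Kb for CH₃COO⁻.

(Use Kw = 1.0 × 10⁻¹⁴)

For a conjugate pair Ka × Kb = Kw, so Kb = Kw/Ka = 1.0 × 10⁻¹⁴ / 1.74e-05 = 5.75e-10.

K_b = 5.75e-10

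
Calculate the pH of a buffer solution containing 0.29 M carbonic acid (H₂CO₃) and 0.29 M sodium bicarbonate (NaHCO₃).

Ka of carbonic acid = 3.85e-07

pKa = -log(3.85e-07) = 6.41. pH = pKa + log([A⁻]/[HA]) = 6.41 + log(0.29/0.29)

pH = 6.41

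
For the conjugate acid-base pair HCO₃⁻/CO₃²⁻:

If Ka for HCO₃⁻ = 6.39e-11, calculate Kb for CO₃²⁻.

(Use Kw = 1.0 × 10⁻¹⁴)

For a conjugate pair Ka × Kb = Kw, so Kb = Kw/Ka = 1.0 × 10⁻¹⁴ / 6.39e-11 = 1.56e-04.

K_b = 1.56e-04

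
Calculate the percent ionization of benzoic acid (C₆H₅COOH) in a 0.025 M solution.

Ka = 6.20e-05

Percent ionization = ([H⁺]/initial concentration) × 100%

Using Ka equilibrium: x² + Ka×x - Ka×C = 0. Solving: [H⁺] = 1.2144e-03. Percent = (1.2144e-03/0.025) × 100

Percent ionization = 4.86%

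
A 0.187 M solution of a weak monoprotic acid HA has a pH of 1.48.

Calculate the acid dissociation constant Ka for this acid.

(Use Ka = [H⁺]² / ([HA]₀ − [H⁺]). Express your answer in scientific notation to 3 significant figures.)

[H⁺] = 10^(−pH) = 10^(−1.48) = 3.311e-02 M. For HA ⇌ H⁺ + A⁻, Ka = [H⁺][A⁻]/[HA] = [H⁺]² / ([HA]₀ − [H⁺]) = (3.311e-02)² / (0.187 − 3.311e-02) = 7.13e-03.

K_a = 7.13e-03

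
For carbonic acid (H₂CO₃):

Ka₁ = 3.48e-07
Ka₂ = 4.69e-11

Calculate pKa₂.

pKa₂ = -log(Ka₂) = -log(4.69e-11) = 10.33.

pK_{a2} = 10.33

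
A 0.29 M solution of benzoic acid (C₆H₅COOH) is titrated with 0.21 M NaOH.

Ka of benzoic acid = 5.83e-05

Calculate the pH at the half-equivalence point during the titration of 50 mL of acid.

At half-equivalence [HA] = [A⁻], so Henderson-Hasselbalch gives pH = pKa = -log(5.83e-05) = 4.23.

pH = pKa = 4.23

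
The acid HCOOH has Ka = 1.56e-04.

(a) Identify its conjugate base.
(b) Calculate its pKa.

(a) The conjugate base is formed by removing one H⁺ from HCOOH, giving HCOO⁻. (b) pKa = -log(Ka) = -log(1.56e-04) = 3.81.

Conjugate base: HCOO⁻; pK_a = 3.81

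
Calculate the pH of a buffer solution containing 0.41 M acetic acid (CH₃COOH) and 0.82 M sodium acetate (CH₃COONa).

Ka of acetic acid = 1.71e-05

pKa = -log(1.71e-05) = 4.77. pH = pKa + log([A⁻]/[HA]) = 4.77 + log(0.82/0.41)

pH = 5.07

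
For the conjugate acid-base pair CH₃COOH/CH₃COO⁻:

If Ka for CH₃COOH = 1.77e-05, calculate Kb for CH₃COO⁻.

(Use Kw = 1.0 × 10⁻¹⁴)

For a conjugate pair Ka × Kb = Kw, so Kb = Kw/Ka = 1.0 × 10⁻¹⁴ / 1.77e-05 = 5.65e-10.

K_b = 5.65e-10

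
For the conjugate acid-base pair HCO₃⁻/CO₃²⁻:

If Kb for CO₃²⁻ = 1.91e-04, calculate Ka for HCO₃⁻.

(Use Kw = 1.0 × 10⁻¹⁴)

For a conjugate pair Ka × Kb = Kw, so Ka = Kw/Kb = 1.0 × 10⁻¹⁴ / 1.91e-04 = 5.24e-11.

K_a = 5.24e-11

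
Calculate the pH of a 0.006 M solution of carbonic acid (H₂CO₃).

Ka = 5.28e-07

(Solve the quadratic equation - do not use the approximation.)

x² + Ka×x - Ka×C = 0. Using quadratic formula: [H⁺] = 5.6022e-05

pH = 4.25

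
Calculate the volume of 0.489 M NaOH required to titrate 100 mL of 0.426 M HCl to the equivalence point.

At equivalence: moles acid = moles base. moles HCl = 0.426 × 100/1000 = 0.0426 mol. V_base = moles / 0.489 × 1000 = 87.1 mL.

V_{base} = 87.1 mL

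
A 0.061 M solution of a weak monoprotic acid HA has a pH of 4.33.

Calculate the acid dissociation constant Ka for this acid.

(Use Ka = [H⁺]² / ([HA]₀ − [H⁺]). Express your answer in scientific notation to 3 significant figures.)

[H⁺] = 10^(−pH) = 10^(−4.33) = 4.677e-05 M. For HA ⇌ H⁺ + A⁻, Ka = [H⁺][A⁻]/[HA] = [H⁺]² / ([HA]₀ − [H⁺]) = (4.677e-05)² / (0.061 − 4.677e-05) = 3.59e-08.

K_a = 3.59e-08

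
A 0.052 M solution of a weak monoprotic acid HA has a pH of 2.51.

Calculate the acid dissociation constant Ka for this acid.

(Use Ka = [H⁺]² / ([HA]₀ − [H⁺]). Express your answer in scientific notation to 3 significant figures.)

[H⁺] = 10^(−pH) = 10^(−2.51) = 3.090e-03 M. For HA ⇌ H⁺ + A⁻, Ka = [H⁺][A⁻]/[HA] = [H⁺]² / ([HA]₀ − [H⁺]) = (3.090e-03)² / (0.052 − 3.090e-03) = 1.95e-04.

K_a = 1.95e-04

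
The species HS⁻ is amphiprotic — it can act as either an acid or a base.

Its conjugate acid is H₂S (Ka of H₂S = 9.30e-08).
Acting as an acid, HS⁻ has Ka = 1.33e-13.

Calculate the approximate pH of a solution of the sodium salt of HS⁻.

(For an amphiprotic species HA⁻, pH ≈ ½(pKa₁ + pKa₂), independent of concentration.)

pKa₁ = -log(9.30e-08) = 7.03; pKa₂ = -log(1.33e-13) = 12.88. For an amphiprotic species, pH ≈ ½(pKa₁ + pKa₂) = ½(7.03 + 12.88) = 9.95.

pH = 9.95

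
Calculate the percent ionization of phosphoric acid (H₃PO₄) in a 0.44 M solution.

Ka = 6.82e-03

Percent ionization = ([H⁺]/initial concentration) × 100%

Using Ka equilibrium: x² + Ka×x - Ka×C = 0. Solving: [H⁺] = 5.1476e-02. Percent = (5.1476e-02/0.44) × 100

Percent ionization = 11.7%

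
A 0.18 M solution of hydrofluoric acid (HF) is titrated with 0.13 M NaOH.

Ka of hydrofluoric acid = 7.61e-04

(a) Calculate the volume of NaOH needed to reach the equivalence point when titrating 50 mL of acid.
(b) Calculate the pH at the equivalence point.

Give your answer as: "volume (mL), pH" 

moles acid = 0.18 × 50/1000 = 0.009 mol; V_base = moles/0.13 × 1000 = 69.2 mL. At equivalence only the conjugate base is present: [A⁻] = 0.009/0.119 = 7.5484e-02 M. Kb = Kw/Ka = 1.31e-11; [OH⁻] = √(Kb × [A⁻]) = 9.9594e-07; pOH = 6.00; pH = 14 - pOH = 8.00.

V = 69.2 mL, pH = 8.00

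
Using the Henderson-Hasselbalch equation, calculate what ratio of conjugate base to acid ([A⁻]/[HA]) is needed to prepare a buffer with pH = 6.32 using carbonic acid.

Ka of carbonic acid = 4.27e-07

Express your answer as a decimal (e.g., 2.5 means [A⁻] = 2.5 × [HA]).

pKa = -log(4.27e-07) = 6.3696. pH = pKa + log([A⁻]/[HA]), so log([A⁻]/[HA]) = pH − pKa = 6.32 − 6.3696 = -0.0496. [A⁻]/[HA] = 10^(-0.0496) = 0.892

[A⁻]/[HA] = 0.892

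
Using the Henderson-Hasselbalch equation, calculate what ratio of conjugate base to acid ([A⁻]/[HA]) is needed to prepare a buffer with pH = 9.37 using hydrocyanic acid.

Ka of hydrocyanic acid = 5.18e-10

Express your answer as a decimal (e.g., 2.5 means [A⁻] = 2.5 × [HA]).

pKa = -log(5.18e-10) = 9.2857. pH = pKa + log([A⁻]/[HA]), so log([A⁻]/[HA]) = pH − pKa = 9.37 − 9.2857 = 0.0843. [A⁻]/[HA] = 10^(0.0843) = 1.21

[A⁻]/[HA] = 1.21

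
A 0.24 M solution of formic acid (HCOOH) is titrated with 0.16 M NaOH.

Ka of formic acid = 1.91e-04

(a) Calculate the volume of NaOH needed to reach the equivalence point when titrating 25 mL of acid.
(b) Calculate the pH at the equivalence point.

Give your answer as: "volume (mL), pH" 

moles acid = 0.24 × 25/1000 = 0.006 mol; V_base = moles/0.16 × 1000 = 37.5 mL. At equivalence only the conjugate base is present: [A⁻] = 0.006/0.062 = 9.6000e-02 M. Kb = Kw/Ka = 5.24e-11; [OH⁻] = √(Kb × [A⁻]) = 2.2419e-06; pOH = 5.65; pH = 14 - pOH = 8.35.

V = 37.5 mL, pH = 8.35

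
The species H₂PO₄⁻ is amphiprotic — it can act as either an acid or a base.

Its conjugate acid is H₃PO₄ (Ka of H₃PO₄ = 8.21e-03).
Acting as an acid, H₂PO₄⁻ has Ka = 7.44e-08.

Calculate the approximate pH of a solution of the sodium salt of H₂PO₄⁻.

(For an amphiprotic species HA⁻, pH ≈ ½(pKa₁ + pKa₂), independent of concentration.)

pKa₁ = -log(8.21e-03) = 2.09; pKa₂ = -log(7.44e-08) = 7.13. For an amphiprotic species, pH ≈ ½(pKa₁ + pKa₂) = ½(2.09 + 7.13) = 4.61.

pH = 4.61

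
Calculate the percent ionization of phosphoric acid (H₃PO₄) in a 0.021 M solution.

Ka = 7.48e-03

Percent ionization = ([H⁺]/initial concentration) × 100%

Using Ka equilibrium: x² + Ka×x - Ka×C = 0. Solving: [H⁺] = 9.3393e-03. Percent = (9.3393e-03/0.021) × 100

Percent ionization = 44.5%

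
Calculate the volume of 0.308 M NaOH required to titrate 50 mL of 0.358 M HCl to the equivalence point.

At equivalence: moles acid = moles base. moles HCl = 0.358 × 50/1000 = 0.0179 mol. V_base = moles / 0.308 × 1000 = 58.1 mL.

V_{base} = 58.1 mL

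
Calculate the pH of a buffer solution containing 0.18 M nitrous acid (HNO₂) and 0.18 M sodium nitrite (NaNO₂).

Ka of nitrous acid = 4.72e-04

pKa = -log(4.72e-04) = 3.33. pH = pKa + log([A⁻]/[HA]) = 3.33 + log(0.18/0.18)

pH = 3.33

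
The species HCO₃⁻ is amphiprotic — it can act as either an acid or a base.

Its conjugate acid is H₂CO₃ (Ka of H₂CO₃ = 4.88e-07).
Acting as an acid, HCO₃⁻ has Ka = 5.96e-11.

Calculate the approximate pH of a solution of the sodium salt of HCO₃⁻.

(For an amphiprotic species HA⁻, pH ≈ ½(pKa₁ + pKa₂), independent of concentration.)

pKa₁ = -log(4.88e-07) = 6.31; pKa₂ = -log(5.96e-11) = 10.22. For an amphiprotic species, pH ≈ ½(pKa₁ + pKa₂) = ½(6.31 + 10.22) = 8.27.

pH = 8.27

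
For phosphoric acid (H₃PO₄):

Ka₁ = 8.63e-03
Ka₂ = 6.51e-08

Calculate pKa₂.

pKa₂ = -log(Ka₂) = -log(6.51e-08) = 7.19.

pK_{a2} = 7.19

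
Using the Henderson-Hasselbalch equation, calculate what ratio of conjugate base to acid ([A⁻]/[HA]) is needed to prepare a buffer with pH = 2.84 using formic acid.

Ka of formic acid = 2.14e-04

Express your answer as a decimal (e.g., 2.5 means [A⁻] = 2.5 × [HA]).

pKa = -log(2.14e-04) = 3.6696. pH = pKa + log([A⁻]/[HA]), so log([A⁻]/[HA]) = pH − pKa = 2.84 − 3.6696 = -0.8296. [A⁻]/[HA] = 10^(-0.8296) = 0.148

[A⁻]/[HA] = 0.148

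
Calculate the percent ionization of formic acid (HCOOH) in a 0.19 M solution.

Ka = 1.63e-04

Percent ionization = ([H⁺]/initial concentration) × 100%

Using Ka equilibrium: x² + Ka×x - Ka×C = 0. Solving: [H⁺] = 5.4842e-03. Percent = (5.4842e-03/0.19) × 100

Percent ionization = 2.89%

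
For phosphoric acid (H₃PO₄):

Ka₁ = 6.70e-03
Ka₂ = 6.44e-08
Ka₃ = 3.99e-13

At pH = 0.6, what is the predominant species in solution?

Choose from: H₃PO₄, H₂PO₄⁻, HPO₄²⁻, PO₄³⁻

pKa₁ = 2.17, pKa₂ = 7.19, pKa₃ = 12.40. For a polyprotic acid the predominant species crosses at each pKa: below pKa_n the protonated form dominates, above it the deprotonated form does. At pH = 0.6, the predominant species is H₃PO₄.

H₃PO₄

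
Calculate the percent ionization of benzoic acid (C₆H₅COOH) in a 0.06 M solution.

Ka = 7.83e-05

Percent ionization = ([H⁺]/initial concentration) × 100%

Using Ka equilibrium: x² + Ka×x - Ka×C = 0. Solving: [H⁺] = 2.1287e-03. Percent = (2.1287e-03/0.06) × 100

Percent ionization = 3.55%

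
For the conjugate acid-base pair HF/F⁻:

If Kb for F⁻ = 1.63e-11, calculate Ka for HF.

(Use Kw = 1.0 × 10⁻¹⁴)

For a conjugate pair Ka × Kb = Kw, so Ka = Kw/Kb = 1.0 × 10⁻¹⁴ / 1.63e-11 = 6.13e-04.

K_a = 6.13e-04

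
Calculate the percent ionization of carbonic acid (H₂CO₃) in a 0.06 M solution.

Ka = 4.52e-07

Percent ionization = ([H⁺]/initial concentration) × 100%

Using Ka equilibrium: x² + Ka×x - Ka×C = 0. Solving: [H⁺] = 1.6446e-04. Percent = (1.6446e-04/0.06) × 100

Percent ionization = 0.274%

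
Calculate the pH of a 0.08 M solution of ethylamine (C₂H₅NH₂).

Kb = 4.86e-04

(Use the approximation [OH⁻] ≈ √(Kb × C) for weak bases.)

[OH⁻] = √(Kb × C) = √(4.86e-04 × 0.08) = 6.2354e-03. pOH = 2.21, pH = 14 - pOH

pH = 11.79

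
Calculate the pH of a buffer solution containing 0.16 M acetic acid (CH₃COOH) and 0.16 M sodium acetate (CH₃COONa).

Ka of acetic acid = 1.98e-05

pKa = -log(1.98e-05) = 4.70. pH = pKa + log([A⁻]/[HA]) = 4.70 + log(0.16/0.16)

pH = 4.70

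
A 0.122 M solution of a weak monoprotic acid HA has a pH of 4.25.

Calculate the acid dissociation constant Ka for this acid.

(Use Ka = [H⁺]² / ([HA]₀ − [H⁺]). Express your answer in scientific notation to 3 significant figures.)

[H⁺] = 10^(−pH) = 10^(−4.25) = 5.623e-05 M. For HA ⇌ H⁺ + A⁻, Ka = [H⁺][A⁻]/[HA] = [H⁺]² / ([HA]₀ − [H⁺]) = (5.623e-05)² / (0.122 − 5.623e-05) = 2.59e-08.

K_a = 2.59e-08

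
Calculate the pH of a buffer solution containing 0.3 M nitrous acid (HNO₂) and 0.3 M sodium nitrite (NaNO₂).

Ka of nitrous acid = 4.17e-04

pKa = -log(4.17e-04) = 3.38. pH = pKa + log([A⁻]/[HA]) = 3.38 + log(0.3/0.3)

pH = 3.38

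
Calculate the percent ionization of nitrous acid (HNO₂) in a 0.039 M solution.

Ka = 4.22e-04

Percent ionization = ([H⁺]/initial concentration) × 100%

Using Ka equilibrium: x² + Ka×x - Ka×C = 0. Solving: [H⁺] = 3.8513e-03. Percent = (3.8513e-03/0.039) × 100

Percent ionization = 9.88%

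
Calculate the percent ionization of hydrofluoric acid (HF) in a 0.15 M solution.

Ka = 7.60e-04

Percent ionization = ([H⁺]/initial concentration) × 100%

Using Ka equilibrium: x² + Ka×x - Ka×C = 0. Solving: [H⁺] = 1.0304e-02. Percent = (1.0304e-02/0.15) × 100

Percent ionization = 6.87%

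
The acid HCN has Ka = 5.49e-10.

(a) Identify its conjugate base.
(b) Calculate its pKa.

(a) The conjugate base is formed by removing one H⁺ from HCN, giving CN⁻. (b) pKa = -log(Ka) = -log(5.49e-10) = 9.26.

Conjugate base: CN⁻; pK_a = 9.26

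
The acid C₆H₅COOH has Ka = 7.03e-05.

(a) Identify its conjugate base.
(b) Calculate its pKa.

(a) The conjugate base is formed by removing one H⁺ from C₆H₅COOH, giving C₆H₅COO⁻. (b) pKa = -log(Ka) = -log(7.03e-05) = 4.15.

Conjugate base: C₆H₅COO⁻; pK_a = 4.15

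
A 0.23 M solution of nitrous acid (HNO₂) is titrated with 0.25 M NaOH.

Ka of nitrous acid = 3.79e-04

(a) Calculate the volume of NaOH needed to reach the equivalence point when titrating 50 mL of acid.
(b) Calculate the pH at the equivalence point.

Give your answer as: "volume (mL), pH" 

moles acid = 0.23 × 50/1000 = 0.0115 mol; V_base = moles/0.25 × 1000 = 46.0 mL. At equivalence only the conjugate base is present: [A⁻] = 0.0115/0.096 = 1.1979e-01 M. Kb = Kw/Ka = 2.64e-11; [OH⁻] = √(Kb × [A⁻]) = 1.7778e-06; pOH = 5.75; pH = 14 - pOH = 8.25.

V = 46.0 mL, pH = 8.25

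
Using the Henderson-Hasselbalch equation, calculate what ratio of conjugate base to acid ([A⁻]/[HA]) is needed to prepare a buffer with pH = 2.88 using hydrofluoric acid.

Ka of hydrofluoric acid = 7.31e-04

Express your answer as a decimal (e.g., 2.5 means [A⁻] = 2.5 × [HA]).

pKa = -log(7.31e-04) = 3.1361. pH = pKa + log([A⁻]/[HA]), so log([A⁻]/[HA]) = pH − pKa = 2.88 − 3.1361 = -0.2561. [A⁻]/[HA] = 10^(-0.2561) = 0.555

[A⁻]/[HA] = 0.555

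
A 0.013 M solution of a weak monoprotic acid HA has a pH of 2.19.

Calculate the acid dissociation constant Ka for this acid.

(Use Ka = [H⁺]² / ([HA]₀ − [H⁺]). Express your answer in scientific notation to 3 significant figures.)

[H⁺] = 10^(−pH) = 10^(−2.19) = 6.457e-03 M. For HA ⇌ H⁺ + A⁻, Ka = [H⁺][A⁻]/[HA] = [H⁺]² / ([HA]₀ − [H⁺]) = (6.457e-03)² / (0.013 − 6.457e-03) = 6.37e-03.

K_a = 6.37e-03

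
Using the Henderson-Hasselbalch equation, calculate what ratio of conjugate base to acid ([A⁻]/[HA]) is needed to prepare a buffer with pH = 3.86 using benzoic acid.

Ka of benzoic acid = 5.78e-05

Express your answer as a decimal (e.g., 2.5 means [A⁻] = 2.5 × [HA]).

pKa = -log(5.78e-05) = 4.2381. pH = pKa + log([A⁻]/[HA]), so log([A⁻]/[HA]) = pH − pKa = 3.86 − 4.2381 = -0.3781. [A⁻]/[HA] = 10^(-0.3781) = 0.419

[A⁻]/[HA] = 0.419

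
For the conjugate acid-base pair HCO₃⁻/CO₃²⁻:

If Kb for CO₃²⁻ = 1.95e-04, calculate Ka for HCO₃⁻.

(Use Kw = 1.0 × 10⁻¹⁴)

For a conjugate pair Ka × Kb = Kw, so Ka = Kw/Kb = 1.0 × 10⁻¹⁴ / 1.95e-04 = 5.13e-11.

K_a = 5.13e-11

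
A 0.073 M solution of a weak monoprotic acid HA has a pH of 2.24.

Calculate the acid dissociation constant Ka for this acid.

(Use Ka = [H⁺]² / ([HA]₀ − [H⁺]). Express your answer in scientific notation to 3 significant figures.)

[H⁺] = 10^(−pH) = 10^(−2.24) = 5.754e-03 M. For HA ⇌ H⁺ + A⁻, Ka = [H⁺][A⁻]/[HA] = [H⁺]² / ([HA]₀ − [H⁺]) = (5.754e-03)² / (0.073 − 5.754e-03) = 4.92e-04.

K_a = 4.92e-04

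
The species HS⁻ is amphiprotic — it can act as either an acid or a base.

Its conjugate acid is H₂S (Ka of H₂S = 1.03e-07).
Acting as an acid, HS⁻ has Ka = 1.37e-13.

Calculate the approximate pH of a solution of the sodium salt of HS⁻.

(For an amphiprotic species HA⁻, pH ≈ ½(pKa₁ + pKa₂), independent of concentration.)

pKa₁ = -log(1.03e-07) = 6.99; pKa₂ = -log(1.37e-13) = 12.86. For an amphiprotic species, pH ≈ ½(pKa₁ + pKa₂) = ½(6.99 + 12.86) = 9.93.

pH = 9.93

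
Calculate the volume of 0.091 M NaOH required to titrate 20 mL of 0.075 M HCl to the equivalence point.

At equivalence: moles acid = moles base. moles HCl = 0.075 × 20/1000 = 0.0015 mol. V_base = moles / 0.091 × 1000 = 16.5 mL.

V_{base} = 16.5 mL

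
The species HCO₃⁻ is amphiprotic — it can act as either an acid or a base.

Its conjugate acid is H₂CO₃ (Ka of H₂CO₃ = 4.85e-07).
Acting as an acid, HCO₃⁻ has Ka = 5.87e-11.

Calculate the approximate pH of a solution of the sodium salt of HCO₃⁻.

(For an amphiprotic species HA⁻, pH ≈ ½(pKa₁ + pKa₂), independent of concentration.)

pKa₁ = -log(4.85e-07) = 6.31; pKa₂ = -log(5.87e-11) = 10.23. For an amphiprotic species, pH ≈ ½(pKa₁ + pKa₂) = ½(6.31 + 10.23) = 8.27.

pH = 8.27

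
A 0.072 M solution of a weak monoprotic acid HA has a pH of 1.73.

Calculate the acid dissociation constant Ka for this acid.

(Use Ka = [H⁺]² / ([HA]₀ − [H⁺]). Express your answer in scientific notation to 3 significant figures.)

[H⁺] = 10^(−pH) = 10^(−1.73) = 1.862e-02 M. For HA ⇌ H⁺ + A⁻, Ka = [H⁺][A⁻]/[HA] = [H⁺]² / ([HA]₀ − [H⁺]) = (1.862e-02)² / (0.072 − 1.862e-02) = 6.50e-03.

K_a = 6.50e-03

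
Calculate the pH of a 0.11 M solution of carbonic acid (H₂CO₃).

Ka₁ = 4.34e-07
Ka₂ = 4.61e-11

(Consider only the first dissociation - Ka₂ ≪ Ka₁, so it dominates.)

First dissociation dominates. From Ka₁ = [H⁺][HA⁻]/[H₂A], x² + Ka₁·x − Ka₁·C = 0 with C = 0.11 M and Ka₁ = 4.34e-07. Solving: [H⁺] = (−Ka₁ + √(Ka₁² + 4·Ka₁·C)) / 2 = 2.1828e-04 M. pH = -log(2.1828e-04) = 3.66.

pH = 3.66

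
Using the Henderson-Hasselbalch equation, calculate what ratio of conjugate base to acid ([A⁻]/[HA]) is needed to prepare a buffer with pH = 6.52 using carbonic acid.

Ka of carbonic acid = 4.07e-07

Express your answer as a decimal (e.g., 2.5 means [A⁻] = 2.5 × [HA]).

pKa = -log(4.07e-07) = 6.3904. pH = pKa + log([A⁻]/[HA]), so log([A⁻]/[HA]) = pH − pKa = 6.52 − 6.3904 = 0.1296. [A⁻]/[HA] = 10^(0.1296) = 1.35

[A⁻]/[HA] = 1.35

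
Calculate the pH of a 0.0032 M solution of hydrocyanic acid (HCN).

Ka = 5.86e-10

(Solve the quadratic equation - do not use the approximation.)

x² + Ka×x - Ka×C = 0. Using quadratic formula: [H⁺] = 1.3691e-06

pH = 5.86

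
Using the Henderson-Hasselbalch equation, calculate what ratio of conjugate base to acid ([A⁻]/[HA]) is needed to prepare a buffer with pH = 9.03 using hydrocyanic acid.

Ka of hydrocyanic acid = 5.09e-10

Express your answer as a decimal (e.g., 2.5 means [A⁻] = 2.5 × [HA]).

pKa = -log(5.09e-10) = 9.2933. pH = pKa + log([A⁻]/[HA]), so log([A⁻]/[HA]) = pH − pKa = 9.03 − 9.2933 = -0.2633. [A⁻]/[HA] = 10^(-0.2633) = 0.545

[A⁻]/[HA] = 0.545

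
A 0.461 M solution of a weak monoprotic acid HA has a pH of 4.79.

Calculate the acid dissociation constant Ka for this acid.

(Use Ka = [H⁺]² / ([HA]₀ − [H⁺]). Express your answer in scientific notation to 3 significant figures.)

[H⁺] = 10^(−pH) = 10^(−4.79) = 1.622e-05 M. For HA ⇌ H⁺ + A⁻, Ka = [H⁺][A⁻]/[HA] = [H⁺]² / ([HA]₀ − [H⁺]) = (1.622e-05)² / (0.461 − 1.622e-05) = 5.71e-10.

K_a = 5.71e-10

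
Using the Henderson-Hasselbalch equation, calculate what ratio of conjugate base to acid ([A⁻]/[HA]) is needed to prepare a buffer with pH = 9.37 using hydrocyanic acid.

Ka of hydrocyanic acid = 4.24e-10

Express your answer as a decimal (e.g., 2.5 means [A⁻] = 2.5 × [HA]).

pKa = -log(4.24e-10) = 9.3726. pH = pKa + log([A⁻]/[HA]), so log([A⁻]/[HA]) = pH − pKa = 9.37 − 9.3726 = -0.0026. [A⁻]/[HA] = 10^(-0.0026) = 0.994

[A⁻]/[HA] = 0.994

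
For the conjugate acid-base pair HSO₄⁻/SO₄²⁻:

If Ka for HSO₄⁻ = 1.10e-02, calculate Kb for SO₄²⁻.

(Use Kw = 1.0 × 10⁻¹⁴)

For a conjugate pair Ka × Kb = Kw, so Kb = Kw/Ka = 1.0 × 10⁻¹⁴ / 1.10e-02 = 9.09e-13.

K_b = 9.09e-13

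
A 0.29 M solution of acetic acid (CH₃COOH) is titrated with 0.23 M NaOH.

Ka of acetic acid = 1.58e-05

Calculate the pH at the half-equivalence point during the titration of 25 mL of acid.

At half-equivalence [HA] = [A⁻], so Henderson-Hasselbalch gives pH = pKa = -log(1.58e-05) = 4.80.

pH = pKa = 4.80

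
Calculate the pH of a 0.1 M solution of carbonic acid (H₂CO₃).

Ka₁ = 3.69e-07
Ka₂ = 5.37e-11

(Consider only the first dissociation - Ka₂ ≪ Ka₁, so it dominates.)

First dissociation dominates. From Ka₁ = [H⁺][HA⁻]/[H₂A], x² + Ka₁·x − Ka₁·C = 0 with C = 0.1 M and Ka₁ = 3.69e-07. Solving: [H⁺] = (−Ka₁ + √(Ka₁² + 4·Ka₁·C)) / 2 = 1.9191e-04 M. pH = -log(1.9191e-04) = 3.72.

pH = 3.72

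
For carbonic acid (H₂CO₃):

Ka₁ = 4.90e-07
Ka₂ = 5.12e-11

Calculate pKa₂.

pKa₂ = -log(Ka₂) = -log(5.12e-11) = 10.29.

pK_{a2} = 10.29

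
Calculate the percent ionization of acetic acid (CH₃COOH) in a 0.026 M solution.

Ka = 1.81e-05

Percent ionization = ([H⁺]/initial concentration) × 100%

Using Ka equilibrium: x² + Ka×x - Ka×C = 0. Solving: [H⁺] = 6.7701e-04. Percent = (6.7701e-04/0.026) × 100

Percent ionization = 2.6%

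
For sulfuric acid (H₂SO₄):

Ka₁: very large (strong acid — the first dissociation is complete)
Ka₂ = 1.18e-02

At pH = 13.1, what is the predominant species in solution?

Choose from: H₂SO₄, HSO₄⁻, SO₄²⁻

The first dissociation is complete, so H₂SO₄ itself is never the predominant species in water; pKa₂ = -log(1.18e-02) = 1.93. For a polyprotic acid the predominant species crosses at each pKa: below pKa_n the protonated form dominates, above it the deprotonated form does. At pH = 13.1, the predominant species is SO₄²⁻.

SO₄²⁻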